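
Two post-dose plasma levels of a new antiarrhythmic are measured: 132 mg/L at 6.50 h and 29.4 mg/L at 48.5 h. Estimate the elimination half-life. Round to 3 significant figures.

k = ln(C₁/C₂) / (t₂ − t₁) = ln(132/29.4) / (48.5 − 6.50)
  = 1.502 / 42.00 = 0.03576 h⁻¹
t½ = ln 2 / k = ln 2 / 0.03576 ≈ 19.4 hours

19.4 hours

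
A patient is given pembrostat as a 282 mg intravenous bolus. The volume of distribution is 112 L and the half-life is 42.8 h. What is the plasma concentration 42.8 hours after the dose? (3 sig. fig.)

1.26 µg/mL

C₀ = dose / V = 282 / 112 = 2.518 µg/mL
k = ln 2 / 42.8 = 0.01620 h⁻¹
C(t) = C₀ e^(−kt) = 2.518 × e^(−0.01620 × 42.8) = 2.518 × e^(−0.6931) = 2.518 × 0.5000 ≈ 1.26 µg/mL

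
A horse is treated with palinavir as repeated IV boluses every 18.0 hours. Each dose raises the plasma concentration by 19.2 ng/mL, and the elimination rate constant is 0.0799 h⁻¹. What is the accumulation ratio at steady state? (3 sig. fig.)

Fraction remaining after one interval: e^(−kτ) = e^(−0.07990 × 18.0) = 0.2374
R = 1 / (1 − 0.2374) = 1 / 0.7626 ≈ 1.31

1.31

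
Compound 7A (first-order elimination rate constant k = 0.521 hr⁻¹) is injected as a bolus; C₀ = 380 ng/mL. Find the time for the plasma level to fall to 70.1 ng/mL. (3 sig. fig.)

3.24 hours

C(t) = C₀ e^(−kt)  ⇒  t = ln(C₀/C) / k
t = ln(380/70.1) / 0.5210 = 1.690 / 0.5210 ≈ 3.24 hours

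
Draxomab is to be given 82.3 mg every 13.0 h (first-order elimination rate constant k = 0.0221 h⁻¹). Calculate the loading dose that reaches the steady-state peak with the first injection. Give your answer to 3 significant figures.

Accumulation ratio R = 1 / (1 − e^(−kτ)) = 1 / (1 − e^(−0.02210×13.0)) = 1 / (1 − 0.7503) = 4.005
Loading dose = maintenance dose × R = 82.3 × 4.005 ≈ 330 mg

330 mg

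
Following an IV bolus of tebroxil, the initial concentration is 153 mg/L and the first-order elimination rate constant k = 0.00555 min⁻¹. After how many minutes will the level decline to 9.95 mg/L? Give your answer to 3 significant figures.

C(t) = C₀ e^(−kt)  ⇒  t = ln(C₀/C) / k
t = ln(153/9.95) / 0.005550 = 2.733 / 0.005550 ≈ 492 minutes

492 minutes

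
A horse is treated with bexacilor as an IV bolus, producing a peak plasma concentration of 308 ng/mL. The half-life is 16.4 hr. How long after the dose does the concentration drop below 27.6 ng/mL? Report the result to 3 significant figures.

k = ln 2 / 16.4 = 0.04227 hr⁻¹
C(t) = C₀ e^(−kt)  ⇒  t = ln(C₀/C) / k
t = ln(308/27.6) / 0.04227 = 2.412 / 0.04227 ≈ 57.1 hours

57.1 hours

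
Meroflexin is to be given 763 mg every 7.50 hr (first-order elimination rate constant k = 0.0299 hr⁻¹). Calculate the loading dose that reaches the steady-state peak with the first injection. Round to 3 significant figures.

3800 mg

Accumulation ratio R = 1 / (1 − e^(−kτ)) = 1 / (1 − e^(−0.02990×7.50)) = 1 / (1 − 0.7991) = 4.978
Loading dose = maintenance dose × R = 763 × 4.978 ≈ 3800 mg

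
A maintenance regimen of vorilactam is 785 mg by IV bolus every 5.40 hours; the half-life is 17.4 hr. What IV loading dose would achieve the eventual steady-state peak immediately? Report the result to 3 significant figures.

k = ln 2 / 17.4 = 0.03984 hr⁻¹
Accumulation ratio R = 1 / (1 − e^(−kτ)) = 1 / (1 − e^(−0.03984×5.40)) = 1 / (1 − 0.8064) = 5.167
Loading dose = maintenance dose × R = 785 × 5.167 ≈ 4060 mg

4060 mg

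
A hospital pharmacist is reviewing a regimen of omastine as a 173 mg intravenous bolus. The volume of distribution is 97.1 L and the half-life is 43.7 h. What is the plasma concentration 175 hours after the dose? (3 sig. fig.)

C₀ = dose / V = 173 / 97.1 = 1.782 µg/mL
k = ln 2 / 43.7 = 0.01586 h⁻¹
C(t) = C₀ e^(−kt) = 1.782 × e^(−0.01586 × 175) = 1.782 × e^(−2.776) = 1.782 × 0.06230 ≈ 0.111 µg/mL

0.111 µg/mL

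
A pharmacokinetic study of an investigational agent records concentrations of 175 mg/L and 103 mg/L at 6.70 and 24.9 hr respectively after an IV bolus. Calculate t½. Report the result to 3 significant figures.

23.8 hours

k = ln(C₁/C₂) / (t₂ − t₁) = ln(175/103) / (24.9 − 6.70)
  = 0.5301 / 18.20 = 0.02912 hr⁻¹
t½ = ln 2 / k = ln 2 / 0.02912 ≈ 23.8 hours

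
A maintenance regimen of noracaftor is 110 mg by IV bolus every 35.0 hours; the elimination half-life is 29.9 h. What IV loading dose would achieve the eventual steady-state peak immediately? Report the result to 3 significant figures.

198 mg

k = ln 2 / 29.9 = 0.02318 h⁻¹
Accumulation ratio R = 1 / (1 − e^(−kτ)) = 1 / (1 − e^(−0.02318×35.0)) = 1 / (1 − 0.4442) = 1.799
Loading dose = maintenance dose × R = 110 × 1.799 ≈ 198 mg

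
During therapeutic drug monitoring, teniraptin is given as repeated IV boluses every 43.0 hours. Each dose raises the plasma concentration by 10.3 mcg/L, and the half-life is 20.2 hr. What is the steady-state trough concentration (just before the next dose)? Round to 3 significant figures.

k = ln 2 / 20.2 = 0.03431 hr⁻¹
Fraction remaining after one interval: e^(−kτ) = e^(−0.03431 × 43.0) = 0.2287
R = 1 / (1 − 0.2287) = 1.296
Css,max = 10.3 × 1.296 = 13.35 mcg/L
Css,min = Css,max × e^(−kτ) = 13.35 × 0.2287 ≈ 3.05 mcg/L

3.05 mcg/L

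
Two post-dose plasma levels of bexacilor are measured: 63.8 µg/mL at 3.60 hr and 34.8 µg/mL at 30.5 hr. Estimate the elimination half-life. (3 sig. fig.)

30.8 hours

k = ln(C₁/C₂) / (t₂ − t₁) = ln(63.8/34.8) / (30.5 − 3.60)
  = 0.6061 / 26.90 = 0.02253 hr⁻¹
t½ = ln 2 / k = ln 2 / 0.02253 ≈ 30.8 hours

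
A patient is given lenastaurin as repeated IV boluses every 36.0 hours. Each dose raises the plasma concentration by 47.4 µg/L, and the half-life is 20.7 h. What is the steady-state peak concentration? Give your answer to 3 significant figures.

k = ln 2 / 20.7 = 0.03349 h⁻¹
Fraction remaining after one interval: e^(−kτ) = e^(−0.03349 × 36.0) = 0.2996
R = 1 / (1 − 0.2996) = 1.428
Css,max = 47.4 × 1.428 ≈ 67.7 µg/L

67.7 µg/L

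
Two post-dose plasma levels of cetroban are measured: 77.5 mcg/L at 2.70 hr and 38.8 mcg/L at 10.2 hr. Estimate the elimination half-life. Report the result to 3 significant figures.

7.51 hours

k = ln(C₁/C₂) / (t₂ − t₁) = ln(77.5/38.8) / (10.2 − 2.70)
  = 0.6919 / 7.500 = 0.09225 hr⁻¹
t½ = ln 2 / k = ln 2 / 0.09225 ≈ 7.51 hours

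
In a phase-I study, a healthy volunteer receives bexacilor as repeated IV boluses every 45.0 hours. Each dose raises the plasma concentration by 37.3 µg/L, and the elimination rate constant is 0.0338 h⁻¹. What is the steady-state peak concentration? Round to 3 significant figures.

47.7 µg/L

Fraction remaining after one interval: e^(−kτ) = e^(−0.03380 × 45.0) = 0.2185
R = 1 / (1 − 0.2185) = 1.280
Css,max = 37.3 × 1.280 ≈ 47.7 µg/L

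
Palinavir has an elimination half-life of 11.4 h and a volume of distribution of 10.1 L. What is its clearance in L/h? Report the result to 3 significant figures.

0.614 L/h

k = ln 2 / t½ = ln 2 / 11.4 = 0.06080 h⁻¹
CL = k · V = 0.06080 × 10.1 ≈ 0.614 L/h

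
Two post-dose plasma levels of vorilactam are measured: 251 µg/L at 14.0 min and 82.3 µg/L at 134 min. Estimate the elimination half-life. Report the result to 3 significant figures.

74.6 minutes

k = ln(C₁/C₂) / (t₂ − t₁) = ln(251/82.3) / (134 − 14.0)
  = 1.115 / 120.0 = 0.009292 min⁻¹
t½ = ln 2 / k = ln 2 / 0.009292 ≈ 74.6 minutes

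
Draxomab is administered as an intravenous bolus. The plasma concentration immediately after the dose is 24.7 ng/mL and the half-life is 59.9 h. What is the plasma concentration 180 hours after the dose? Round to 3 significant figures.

k = ln 2 / 59.9 = 0.01157 h⁻¹
C(t) = C₀ e^(−kt) = 24.7 × e^(−0.01157 × 180) = 24.7 × e^(−2.083) = 24.7 × 0.1246 ≈ 3.08 ng/mL

3.08 ng/mL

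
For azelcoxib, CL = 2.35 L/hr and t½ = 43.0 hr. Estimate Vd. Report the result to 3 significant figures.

k = ln 2 / t½ = ln 2 / 43.0 = 0.01612 hr⁻¹
V = CL / k = 2.35 / 0.01612 ≈ 146 L

146 L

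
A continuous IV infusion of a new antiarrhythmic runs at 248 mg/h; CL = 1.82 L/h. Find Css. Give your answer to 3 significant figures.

Css = infusion rate / CL = 248 / 1.82 ≈ 136 mg/L

136 mg/L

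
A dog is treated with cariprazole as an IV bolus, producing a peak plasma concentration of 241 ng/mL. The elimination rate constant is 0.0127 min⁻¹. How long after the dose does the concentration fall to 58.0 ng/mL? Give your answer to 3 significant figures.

112 minutes

C(t) = C₀ e^(−kt)  ⇒  t = ln(C₀/C) / k
t = ln(241/58.0) / 0.01270 = 1.424 / 0.01270 ≈ 112 minutes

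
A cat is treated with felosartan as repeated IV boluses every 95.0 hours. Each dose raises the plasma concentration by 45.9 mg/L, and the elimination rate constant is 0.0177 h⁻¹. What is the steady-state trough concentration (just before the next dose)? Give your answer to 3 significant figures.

Fraction remaining after one interval: e^(−kτ) = e^(−0.01770 × 95.0) = 0.1861
R = 1 / (1 − 0.1861) = 1.229
Css,max = 45.9 × 1.229 = 56.39 mg/L
Css,min = Css,max × e^(−kτ) = 56.39 × 0.1861 ≈ 10.5 mg/L

10.5 mg/L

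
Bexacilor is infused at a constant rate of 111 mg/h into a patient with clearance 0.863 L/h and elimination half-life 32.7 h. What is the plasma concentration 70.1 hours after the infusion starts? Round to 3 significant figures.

Css = rate / CL = 111 / 0.863 = 128.6 mg/L
k = ln 2 / 32.7 = 0.02120 h⁻¹
C(t) = Css (1 − e^(−kt)) = 128.6 × (1 − e^(−1.486)) = 128.6 × 0.7737 ≈ 99.5 mg/L

99.5 mg/L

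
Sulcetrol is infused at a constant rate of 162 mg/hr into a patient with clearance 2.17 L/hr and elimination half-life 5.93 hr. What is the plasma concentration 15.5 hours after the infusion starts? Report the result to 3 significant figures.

62.5 µg/mL

Css = rate / CL = 162 / 2.17 = 74.65 µg/mL
k = ln 2 / 5.93 = 0.1169 hr⁻¹
C(t) = Css (1 − e^(−kt)) = 74.65 × (1 − e^(−1.812)) = 74.65 × 0.8366 ≈ 62.5 µg/mL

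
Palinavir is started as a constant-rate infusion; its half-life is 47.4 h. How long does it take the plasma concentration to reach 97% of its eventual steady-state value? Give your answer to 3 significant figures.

240 hours

k = ln 2 / 47.4 = 0.01462 h⁻¹
f = 1 − e^(−kt)  ⇒  t = −ln(1 − f) / k
t = −ln(1 − 0.97) / 0.01462 = 3.507 / 0.01462 ≈ 240 hours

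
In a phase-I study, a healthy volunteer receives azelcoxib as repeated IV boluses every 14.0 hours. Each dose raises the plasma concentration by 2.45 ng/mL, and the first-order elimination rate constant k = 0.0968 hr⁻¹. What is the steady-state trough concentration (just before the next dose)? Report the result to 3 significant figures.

Fraction remaining after one interval: e^(−kτ) = e^(−0.09680 × 14.0) = 0.2579
R = 1 / (1 − 0.2579) = 1.348
Css,max = 2.45 × 1.348 = 3.301 ng/mL
Css,min = Css,max × e^(−kτ) = 3.301 × 0.2579 ≈ 0.851 ng/mL

0.851 ng/mL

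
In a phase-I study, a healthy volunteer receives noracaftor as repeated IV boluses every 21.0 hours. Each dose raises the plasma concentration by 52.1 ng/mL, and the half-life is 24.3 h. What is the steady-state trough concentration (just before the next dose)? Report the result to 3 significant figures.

63.5 ng/mL

k = ln 2 / 24.3 = 0.02852 h⁻¹
Fraction remaining after one interval: e^(−kτ) = e^(−0.02852 × 21.0) = 0.5494
R = 1 / (1 − 0.5494) = 2.219
Css,max = 52.1 × 2.219 = 115.6 ng/mL
Css,min = Css,max × e^(−kτ) = 115.6 × 0.5494 ≈ 63.5 ng/mL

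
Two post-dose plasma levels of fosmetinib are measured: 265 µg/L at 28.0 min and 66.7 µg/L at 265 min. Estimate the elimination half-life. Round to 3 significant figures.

k = ln(C₁/C₂) / (t₂ − t₁) = ln(265/66.7) / (265 − 28.0)
  = 1.380 / 237.0 = 0.005821 min⁻¹
t½ = ln 2 / k = ln 2 / 0.005821 ≈ 119 minutes

119 minutes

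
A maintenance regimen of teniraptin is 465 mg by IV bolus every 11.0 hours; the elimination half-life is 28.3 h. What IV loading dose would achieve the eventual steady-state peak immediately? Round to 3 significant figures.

k = ln 2 / 28.3 = 0.02449 h⁻¹
Accumulation ratio R = 1 / (1 − e^(−kτ)) = 1 / (1 − e^(−0.02449×11.0)) = 1 / (1 − 0.7638) = 4.234
Loading dose = maintenance dose × R = 465 × 4.234 ≈ 1970 mg

1970 mg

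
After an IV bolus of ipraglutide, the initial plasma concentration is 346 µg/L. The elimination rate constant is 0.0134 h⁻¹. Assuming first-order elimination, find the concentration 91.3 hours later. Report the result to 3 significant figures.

C(t) = C₀ e^(−kt) = 346 × e^(−0.01340 × 91.3) = 346 × e^(−1.223) = 346 × 0.2942 ≈ 102 µg/L

102 µg/L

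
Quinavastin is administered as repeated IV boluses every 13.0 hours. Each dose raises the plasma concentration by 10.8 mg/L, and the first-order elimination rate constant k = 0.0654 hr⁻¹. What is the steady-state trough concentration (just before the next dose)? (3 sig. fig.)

8.06 mg/L

Fraction remaining after one interval: e^(−kτ) = e^(−0.06540 × 13.0) = 0.4273
R = 1 / (1 − 0.4273) = 1.746
Css,max = 10.8 × 1.746 = 18.86 mg/L
Css,min = Css,max × e^(−kτ) = 18.86 × 0.4273 ≈ 8.06 mg/L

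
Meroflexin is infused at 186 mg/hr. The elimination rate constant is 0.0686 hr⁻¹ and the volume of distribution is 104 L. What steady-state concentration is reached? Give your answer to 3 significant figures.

CL = k · V = 0.0686 × 104 = 7.134 L/hr
Css = rate / CL = 186 / 7.134 ≈ 26.1 µg/mL

26.1 µg/mL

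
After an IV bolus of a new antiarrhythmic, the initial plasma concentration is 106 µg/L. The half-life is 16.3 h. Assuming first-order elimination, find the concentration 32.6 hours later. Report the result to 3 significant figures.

k = ln 2 / 16.3 = 0.04252 h⁻¹
C(t) = C₀ e^(−kt) = 106 × e^(−0.04252 × 32.6) = 106 × e^(−1.386) = 106 × 0.2500 ≈ 26.5 µg/L

26.5 µg/L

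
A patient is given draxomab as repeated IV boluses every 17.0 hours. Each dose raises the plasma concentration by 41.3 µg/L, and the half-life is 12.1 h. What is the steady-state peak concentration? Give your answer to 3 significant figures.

66.4 µg/L

k = ln 2 / 12.1 = 0.05728 h⁻¹
Fraction remaining after one interval: e^(−kτ) = e^(−0.05728 × 17.0) = 0.3776
R = 1 / (1 − 0.3776) = 1.607
Css,max = 41.3 × 1.607 ≈ 66.4 µg/L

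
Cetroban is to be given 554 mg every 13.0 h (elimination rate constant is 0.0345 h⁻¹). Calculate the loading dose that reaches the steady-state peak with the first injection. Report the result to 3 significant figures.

1530 mg

Accumulation ratio R = 1 / (1 − e^(−kτ)) = 1 / (1 − e^(−0.03450×13.0)) = 1 / (1 − 0.6386) = 2.767
Loading dose = maintenance dose × R = 554 × 2.767 ≈ 1530 mg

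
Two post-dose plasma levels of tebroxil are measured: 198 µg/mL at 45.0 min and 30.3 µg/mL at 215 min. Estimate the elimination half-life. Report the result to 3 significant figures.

k = ln(C₁/C₂) / (t₂ − t₁) = ln(198/30.3) / (215 − 45.0)
  = 1.877 / 170.0 = 0.01104 min⁻¹
t½ = ln 2 / k = ln 2 / 0.01104 ≈ 62.8 minutes

62.8 minutes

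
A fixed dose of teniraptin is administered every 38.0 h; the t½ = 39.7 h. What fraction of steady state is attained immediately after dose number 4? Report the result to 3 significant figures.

0.930

k = ln 2 / 39.7 = 0.01746 h⁻¹
f_n = 1 − e^(−nkτ) = 1 − e^(−4 × 0.01746 × 38.0) = 1 − e^(−2.654) = 1 − 0.07038 ≈ 0.930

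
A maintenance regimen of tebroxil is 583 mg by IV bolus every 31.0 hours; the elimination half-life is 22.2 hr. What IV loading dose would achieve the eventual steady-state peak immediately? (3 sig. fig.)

940 mg

k = ln 2 / 22.2 = 0.03122 hr⁻¹
Accumulation ratio R = 1 / (1 − e^(−kτ)) = 1 / (1 − e^(−0.03122×31.0)) = 1 / (1 − 0.3799) = 1.613
Loading dose = maintenance dose × R = 583 × 1.613 ≈ 940 mg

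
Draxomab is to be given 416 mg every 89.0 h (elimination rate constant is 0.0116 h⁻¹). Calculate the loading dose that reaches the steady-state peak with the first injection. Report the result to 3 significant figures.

646 mg

Accumulation ratio R = 1 / (1 − e^(−kτ)) = 1 / (1 − e^(−0.01160×89.0)) = 1 / (1 − 0.3562) = 1.553
Loading dose = maintenance dose × R = 416 × 1.553 ≈ 646 mg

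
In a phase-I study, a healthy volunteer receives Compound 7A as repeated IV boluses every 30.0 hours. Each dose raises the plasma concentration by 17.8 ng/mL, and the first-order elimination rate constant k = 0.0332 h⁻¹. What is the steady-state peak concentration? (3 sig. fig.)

28.2 ng/mL

Fraction remaining after one interval: e^(−kτ) = e^(−0.03320 × 30.0) = 0.3694
R = 1 / (1 − 0.3694) = 1.586
Css,max = 17.8 × 1.586 ≈ 28.2 ng/mL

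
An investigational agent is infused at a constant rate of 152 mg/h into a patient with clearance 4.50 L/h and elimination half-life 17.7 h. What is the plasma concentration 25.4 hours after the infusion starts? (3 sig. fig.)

Css = rate / CL = 152 / 4.50 = 33.78 µg/mL
k = ln 2 / 17.7 = 0.03916 h⁻¹
C(t) = Css (1 − e^(−kt)) = 33.78 × (1 − e^(−0.9947)) = 33.78 × 0.6302 ≈ 21.3 µg/mL

21.3 µg/mL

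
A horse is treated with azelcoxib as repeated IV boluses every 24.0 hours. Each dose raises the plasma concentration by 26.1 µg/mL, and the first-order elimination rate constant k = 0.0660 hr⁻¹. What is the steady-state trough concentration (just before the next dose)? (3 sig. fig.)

Fraction remaining after one interval: e^(−kτ) = e^(−0.06600 × 24.0) = 0.2052
R = 1 / (1 − 0.2052) = 1.258
Css,max = 26.1 × 1.258 = 32.84 µg/mL
Css,min = Css,max × e^(−kτ) = 32.84 × 0.2052 ≈ 6.74 µg/mL

6.74 µg/mL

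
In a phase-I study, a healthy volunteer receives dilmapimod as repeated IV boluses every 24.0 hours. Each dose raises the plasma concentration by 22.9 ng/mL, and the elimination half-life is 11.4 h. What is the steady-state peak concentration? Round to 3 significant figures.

29.8 ng/mL

k = ln 2 / 11.4 = 0.06080 h⁻¹
Fraction remaining after one interval: e^(−kτ) = e^(−0.06080 × 24.0) = 0.2324
R = 1 / (1 − 0.2324) = 1.303
Css,max = 22.9 × 1.303 ≈ 29.8 ng/mL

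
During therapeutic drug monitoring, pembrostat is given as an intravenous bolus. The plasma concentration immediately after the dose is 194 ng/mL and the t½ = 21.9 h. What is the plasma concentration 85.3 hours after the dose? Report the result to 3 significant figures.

13.0 ng/mL

k = ln 2 / 21.9 = 0.03165 h⁻¹
85.3 h is 3.895 half-lives, so C = 194 × (1/2)^3.895 = 194 × 0.06722 ≈ 13.0 ng/mL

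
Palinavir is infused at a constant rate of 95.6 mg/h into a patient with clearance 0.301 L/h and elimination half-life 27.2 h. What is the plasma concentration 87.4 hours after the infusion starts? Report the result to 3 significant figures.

Css = rate / CL = 95.6 / 0.301 = 317.6 µg/mL
k = ln 2 / 27.2 = 0.02548 h⁻¹
C(t) = Css (1 − e^(−kt)) = 317.6 × (1 − e^(−2.227)) = 317.6 × 0.8922 ≈ 283 µg/mL

283 µg/mL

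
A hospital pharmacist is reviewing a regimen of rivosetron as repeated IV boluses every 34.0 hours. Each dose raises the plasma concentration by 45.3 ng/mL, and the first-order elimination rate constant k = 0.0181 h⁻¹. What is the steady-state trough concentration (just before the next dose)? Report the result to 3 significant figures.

Fraction remaining after one interval: e^(−kτ) = e^(−0.01810 × 34.0) = 0.5404
R = 1 / (1 − 0.5404) = 2.176
Css,max = 45.3 × 2.176 = 98.57 ng/mL
Css,min = Css,max × e^(−kτ) = 98.57 × 0.5404 ≈ 53.3 ng/mL

53.3 ng/mL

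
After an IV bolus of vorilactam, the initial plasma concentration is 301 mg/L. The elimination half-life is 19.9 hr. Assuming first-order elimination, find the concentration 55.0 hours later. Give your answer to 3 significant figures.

k = ln 2 / 19.9 = 0.03483 hr⁻¹
55.0 hr is 2.764 half-lives, so C = 301 × (1/2)^2.764 = 301 × 0.1472 ≈ 44.3 mg/L

44.3 mg/L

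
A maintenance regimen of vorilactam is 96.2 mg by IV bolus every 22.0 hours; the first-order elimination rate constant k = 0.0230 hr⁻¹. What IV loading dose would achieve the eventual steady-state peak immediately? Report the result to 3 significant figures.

Accumulation ratio R = 1 / (1 − e^(−kτ)) = 1 / (1 − e^(−0.02300×22.0)) = 1 / (1 − 0.6029) = 2.518
Loading dose = maintenance dose × R = 96.2 × 2.518 ≈ 242 mg

242 mg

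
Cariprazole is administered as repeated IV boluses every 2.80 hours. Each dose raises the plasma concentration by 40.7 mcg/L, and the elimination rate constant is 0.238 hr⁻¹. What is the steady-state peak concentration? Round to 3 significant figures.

83.7 mcg/L

Fraction remaining after one interval: e^(−kτ) = e^(−0.2380 × 2.80) = 0.5136
R = 1 / (1 − 0.5136) = 2.056
Css,max = 40.7 × 2.056 ≈ 83.7 mcg/L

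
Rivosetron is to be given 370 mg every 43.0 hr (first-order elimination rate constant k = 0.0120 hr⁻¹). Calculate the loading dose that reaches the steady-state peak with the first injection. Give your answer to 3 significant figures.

918 mg

Accumulation ratio R = 1 / (1 − e^(−kτ)) = 1 / (1 − e^(−0.01200×43.0)) = 1 / (1 − 0.5969) = 2.481
Loading dose = maintenance dose × R = 370 × 2.481 ≈ 918 mg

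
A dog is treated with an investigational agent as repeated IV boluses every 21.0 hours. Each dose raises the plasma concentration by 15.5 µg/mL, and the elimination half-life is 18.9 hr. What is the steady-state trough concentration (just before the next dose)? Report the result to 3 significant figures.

k = ln 2 / 18.9 = 0.03667 hr⁻¹
Fraction remaining after one interval: e^(−kτ) = e^(−0.03667 × 21.0) = 0.4629
R = 1 / (1 − 0.4629) = 1.862
Css,max = 15.5 × 1.862 = 28.86 µg/mL
Css,min = Css,max × e^(−kτ) = 28.86 × 0.4629 ≈ 13.4 µg/mL

13.4 µg/mL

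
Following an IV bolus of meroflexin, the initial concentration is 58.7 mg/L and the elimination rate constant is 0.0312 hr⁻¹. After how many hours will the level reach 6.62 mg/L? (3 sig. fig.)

69.9 hours

C(t) = C₀ e^(−kt)  ⇒  t = ln(C₀/C) / k
t = ln(58.7/6.62) / 0.03120 = 2.182 / 0.03120 ≈ 69.9 hours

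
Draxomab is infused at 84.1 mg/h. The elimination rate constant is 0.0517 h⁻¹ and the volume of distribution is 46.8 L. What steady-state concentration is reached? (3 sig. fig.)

34.8 µg/mL

CL = k · V = 0.0517 × 46.8 = 2.420 L/h
Css = rate / CL = 84.1 / 2.420 ≈ 34.8 µg/mL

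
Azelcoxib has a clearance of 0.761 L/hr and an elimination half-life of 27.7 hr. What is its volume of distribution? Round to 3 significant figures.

30.4 L

k = ln 2 / t½ = ln 2 / 27.7 = 0.02502 hr⁻¹
V = CL / k = 0.761 / 0.02502 ≈ 30.4 L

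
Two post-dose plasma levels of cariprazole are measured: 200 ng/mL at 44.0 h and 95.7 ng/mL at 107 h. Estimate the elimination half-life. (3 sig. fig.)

k = ln(C₁/C₂) / (t₂ − t₁) = ln(200/95.7) / (107 − 44.0)
  = 0.7371 / 63.00 = 0.01170 h⁻¹
t½ = ln 2 / k = ln 2 / 0.01170 ≈ 59.2 hours

59.2 hours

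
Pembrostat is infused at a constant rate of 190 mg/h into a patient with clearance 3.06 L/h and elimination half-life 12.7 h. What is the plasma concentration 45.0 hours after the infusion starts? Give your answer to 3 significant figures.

Css = rate / CL = 190 / 3.06 = 62.09 µg/mL
k = ln 2 / 12.7 = 0.05458 h⁻¹
C(t) = Css (1 − e^(−kt)) = 62.09 × (1 − e^(−2.456)) = 62.09 × 0.9142 ≈ 56.8 µg/mL

56.8 µg/mL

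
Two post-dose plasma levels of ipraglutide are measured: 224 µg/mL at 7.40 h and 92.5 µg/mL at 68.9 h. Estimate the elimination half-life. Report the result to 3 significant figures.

48.2 hours

k = ln(C₁/C₂) / (t₂ − t₁) = ln(224/92.5) / (68.9 − 7.40)
  = 0.8844 / 61.50 = 0.01438 h⁻¹
t½ = ln 2 / k = ln 2 / 0.01438 ≈ 48.2 hours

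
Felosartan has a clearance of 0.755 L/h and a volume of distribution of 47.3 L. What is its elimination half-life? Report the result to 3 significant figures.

43.4 hours

k = CL / V = 0.755 / 47.3 = 0.01596 h⁻¹
t½ = ln 2 / k = ln 2 / 0.01596 ≈ 43.4 hours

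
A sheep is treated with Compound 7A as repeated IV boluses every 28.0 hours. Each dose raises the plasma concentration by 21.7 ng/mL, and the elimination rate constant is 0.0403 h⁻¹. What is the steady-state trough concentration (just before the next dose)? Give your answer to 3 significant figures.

Fraction remaining after one interval: e^(−kτ) = e^(−0.04030 × 28.0) = 0.3236
R = 1 / (1 − 0.3236) = 1.478
Css,max = 21.7 × 1.478 = 32.08 ng/mL
Css,min = Css,max × e^(−kτ) = 32.08 × 0.3236 ≈ 10.4 ng/mL

10.4 ng/mL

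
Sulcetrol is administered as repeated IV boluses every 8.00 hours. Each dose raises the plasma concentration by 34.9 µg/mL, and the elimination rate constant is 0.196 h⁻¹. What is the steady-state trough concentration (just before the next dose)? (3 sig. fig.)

9.19 µg/mL

Fraction remaining after one interval: e^(−kτ) = e^(−0.1960 × 8.00) = 0.2085
R = 1 / (1 − 0.2085) = 1.263
Css,max = 34.9 × 1.263 = 44.09 µg/mL
Css,min = Css,max × e^(−kτ) = 44.09 × 0.2085 ≈ 9.19 µg/mL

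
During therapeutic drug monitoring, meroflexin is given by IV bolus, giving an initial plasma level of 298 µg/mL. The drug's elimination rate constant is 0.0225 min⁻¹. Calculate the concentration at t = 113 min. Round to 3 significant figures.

23.4 µg/mL

C(t) = C₀ e^(−kt) = 298 × e^(−0.02250 × 113) = 298 × e^(−2.542) = 298 × 0.07867 ≈ 23.4 µg/mL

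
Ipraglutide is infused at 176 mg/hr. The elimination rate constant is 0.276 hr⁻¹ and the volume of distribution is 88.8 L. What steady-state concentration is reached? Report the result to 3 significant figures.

CL = k · V = 0.276 × 88.8 = 24.51 L/hr
Css = rate / CL = 176 / 24.51 ≈ 7.18 µg/mL

7.18 µg/mL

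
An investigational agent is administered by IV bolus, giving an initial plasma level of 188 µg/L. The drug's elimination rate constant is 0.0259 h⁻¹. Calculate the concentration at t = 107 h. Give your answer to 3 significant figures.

C(t) = C₀ e^(−kt) = 188 × e^(−0.02590 × 107) = 188 × e^(−2.771) = 188 × 0.06258 ≈ 11.8 µg/L

11.8 µg/L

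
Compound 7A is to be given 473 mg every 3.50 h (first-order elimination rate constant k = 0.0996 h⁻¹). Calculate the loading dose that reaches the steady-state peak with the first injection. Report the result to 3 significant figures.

1610 mg

Accumulation ratio R = 1 / (1 − e^(−kτ)) = 1 / (1 − e^(−0.09960×3.50)) = 1 / (1 − 0.7057) = 3.398
Loading dose = maintenance dose × R = 473 × 3.398 ≈ 1610 mg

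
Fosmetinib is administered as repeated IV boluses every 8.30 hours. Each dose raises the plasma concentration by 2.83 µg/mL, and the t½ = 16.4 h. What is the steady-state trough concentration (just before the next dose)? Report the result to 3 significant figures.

k = ln 2 / 16.4 = 0.04227 h⁻¹
Fraction remaining after one interval: e^(−kτ) = e^(−0.04227 × 8.30) = 0.7041
R = 1 / (1 − 0.7041) = 3.380
Css,max = 2.83 × 3.380 = 9.565 µg/mL
Css,min = Css,max × e^(−kτ) = 9.565 × 0.7041 ≈ 6.73 µg/mL

6.73 µg/mL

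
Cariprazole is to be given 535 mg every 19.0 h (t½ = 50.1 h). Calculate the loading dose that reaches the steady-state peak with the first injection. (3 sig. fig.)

k = ln 2 / 50.1 = 0.01384 h⁻¹
Accumulation ratio R = 1 / (1 − e^(−kτ)) = 1 / (1 − e^(−0.01384×19.0)) = 1 / (1 − 0.7688) = 4.326
Loading dose = maintenance dose × R = 535 × 4.326 ≈ 2310 mg

2310 mg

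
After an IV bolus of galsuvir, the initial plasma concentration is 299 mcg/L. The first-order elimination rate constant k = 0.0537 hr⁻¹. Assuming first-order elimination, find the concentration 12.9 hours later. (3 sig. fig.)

C(t) = C₀ e^(−kt) = 299 × e^(−0.05370 × 12.9) = 299 × e^(−0.6927) = 299 × 0.5002 ≈ 150 mcg/L

150 mcg/L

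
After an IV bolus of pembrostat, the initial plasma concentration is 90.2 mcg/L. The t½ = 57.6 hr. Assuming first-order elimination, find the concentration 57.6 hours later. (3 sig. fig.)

k = ln 2 / 57.6 = 0.01203 hr⁻¹
C(t) = C₀ e^(−kt) = 90.2 × e^(−0.01203 × 57.6) = 90.2 × e^(−0.6931) = 90.2 × 0.5000 ≈ 45.1 mcg/L

45.1 mcg/L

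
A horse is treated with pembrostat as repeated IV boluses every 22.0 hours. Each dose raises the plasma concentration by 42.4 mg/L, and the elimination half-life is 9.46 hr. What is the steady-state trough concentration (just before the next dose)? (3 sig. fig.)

k = ln 2 / 9.46 = 0.07327 hr⁻¹
Fraction remaining after one interval: e^(−kτ) = e^(−0.07327 × 22.0) = 0.1995
R = 1 / (1 − 0.1995) = 1.249
Css,max = 42.4 × 1.249 = 52.97 mg/L
Css,min = Css,max × e^(−kτ) = 52.97 × 0.1995 ≈ 10.6 mg/L

10.6 mg/L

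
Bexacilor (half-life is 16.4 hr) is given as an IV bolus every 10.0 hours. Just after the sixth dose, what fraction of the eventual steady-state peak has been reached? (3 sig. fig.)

k = ln 2 / 16.4 = 0.04227 hr⁻¹
f_n = 1 − e^(−nkτ) = 1 − e^(−6 × 0.04227 × 10.0) = 1 − e^(−2.536) = 1 − 0.07919 ≈ 0.921

0.921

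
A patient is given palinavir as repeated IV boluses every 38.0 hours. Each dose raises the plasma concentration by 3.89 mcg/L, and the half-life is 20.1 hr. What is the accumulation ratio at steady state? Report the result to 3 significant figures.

k = ln 2 / 20.1 = 0.03448 hr⁻¹
Fraction remaining after one interval: e^(−kτ) = e^(−0.03448 × 38.0) = 0.2697
R = 1 / (1 − 0.2697) = 1 / 0.7303 ≈ 1.37

1.37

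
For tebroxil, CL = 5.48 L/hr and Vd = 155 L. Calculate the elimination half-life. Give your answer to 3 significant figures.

19.6 hours

k = CL / V = 5.48 / 155 = 0.03535 hr⁻¹
t½ = ln 2 / k = ln 2 / 0.03535 ≈ 19.6 hours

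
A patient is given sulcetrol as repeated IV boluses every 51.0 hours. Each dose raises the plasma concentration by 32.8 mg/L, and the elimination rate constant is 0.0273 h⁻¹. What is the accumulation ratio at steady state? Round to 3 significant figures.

1.33

Fraction remaining after one interval: e^(−kτ) = e^(−0.02730 × 51.0) = 0.2485
R = 1 / (1 − 0.2485) = 1 / 0.7515 ≈ 1.33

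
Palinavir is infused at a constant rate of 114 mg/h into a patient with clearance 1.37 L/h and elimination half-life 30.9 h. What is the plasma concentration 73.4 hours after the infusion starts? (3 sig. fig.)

67.2 mg/L

Css = rate / CL = 114 / 1.37 = 83.21 mg/L
k = ln 2 / 30.9 = 0.02243 h⁻¹
C(t) = Css (1 − e^(−kt)) = 83.21 × (1 − e^(−1.647)) = 83.21 × 0.8073 ≈ 67.2 mg/L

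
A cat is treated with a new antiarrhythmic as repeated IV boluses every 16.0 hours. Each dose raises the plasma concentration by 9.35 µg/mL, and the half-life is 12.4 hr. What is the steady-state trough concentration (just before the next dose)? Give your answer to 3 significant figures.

k = ln 2 / 12.4 = 0.05590 hr⁻¹
Fraction remaining after one interval: e^(−kτ) = e^(−0.05590 × 16.0) = 0.4089
R = 1 / (1 − 0.4089) = 1.692
Css,max = 9.35 × 1.692 = 15.82 µg/mL
Css,min = Css,max × e^(−kτ) = 15.82 × 0.4089 ≈ 6.47 µg/mL

6.47 µg/mL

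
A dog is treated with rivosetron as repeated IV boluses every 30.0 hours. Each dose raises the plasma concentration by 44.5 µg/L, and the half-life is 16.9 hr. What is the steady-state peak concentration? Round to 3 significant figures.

k = ln 2 / 16.9 = 0.04101 hr⁻¹
Fraction remaining after one interval: e^(−kτ) = e^(−0.04101 × 30.0) = 0.2922
R = 1 / (1 − 0.2922) = 1.413
Css,max = 44.5 × 1.413 ≈ 62.9 µg/L

62.9 µg/L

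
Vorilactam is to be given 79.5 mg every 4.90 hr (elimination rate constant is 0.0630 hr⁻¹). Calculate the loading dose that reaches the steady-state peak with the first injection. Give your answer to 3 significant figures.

299 mg

Accumulation ratio R = 1 / (1 − e^(−kτ)) = 1 / (1 − e^(−0.06300×4.90)) = 1 / (1 − 0.7344) = 3.765
Loading dose = maintenance dose × R = 79.5 × 3.765 ≈ 299 mg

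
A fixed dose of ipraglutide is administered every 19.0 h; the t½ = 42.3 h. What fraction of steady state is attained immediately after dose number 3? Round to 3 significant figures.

k = ln 2 / 42.3 = 0.01639 h⁻¹
f_n = 1 − e^(−nkτ) = 1 − e^(−3 × 0.01639 × 19.0) = 1 − e^(−0.9340) = 1 − 0.3930 ≈ 0.607

0.607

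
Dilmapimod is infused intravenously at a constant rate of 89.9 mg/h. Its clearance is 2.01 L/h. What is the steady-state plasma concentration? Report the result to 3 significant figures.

44.7 mg/L

Css = infusion rate / CL = 89.9 / 2.01 ≈ 44.7 mg/L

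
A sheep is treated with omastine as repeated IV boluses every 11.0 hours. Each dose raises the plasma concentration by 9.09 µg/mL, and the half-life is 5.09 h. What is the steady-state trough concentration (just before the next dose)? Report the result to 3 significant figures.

2.62 µg/mL

k = ln 2 / 5.09 = 0.1362 h⁻¹
Fraction remaining after one interval: e^(−kτ) = e^(−0.1362 × 11.0) = 0.2236
R = 1 / (1 − 0.2236) = 1.288
Css,max = 9.09 × 1.288 = 11.71 µg/mL
Css,min = Css,max × e^(−kτ) = 11.71 × 0.2236 ≈ 2.62 µg/mL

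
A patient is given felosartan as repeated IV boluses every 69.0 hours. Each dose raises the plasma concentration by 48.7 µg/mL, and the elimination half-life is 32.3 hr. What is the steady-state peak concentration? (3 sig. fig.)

k = ln 2 / 32.3 = 0.02146 hr⁻¹
Fraction remaining after one interval: e^(−kτ) = e^(−0.02146 × 69.0) = 0.2275
R = 1 / (1 − 0.2275) = 1.294
Css,max = 48.7 × 1.294 ≈ 63.0 µg/mL

63.0 µg/mL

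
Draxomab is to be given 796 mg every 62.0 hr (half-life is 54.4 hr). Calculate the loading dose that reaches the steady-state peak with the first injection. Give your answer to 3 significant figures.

k = ln 2 / 54.4 = 0.01274 hr⁻¹
Accumulation ratio R = 1 / (1 − e^(−kτ)) = 1 / (1 − e^(−0.01274×62.0)) = 1 / (1 − 0.4539) = 1.831
Loading dose = maintenance dose × R = 796 × 1.831 ≈ 1460 mg

1460 mg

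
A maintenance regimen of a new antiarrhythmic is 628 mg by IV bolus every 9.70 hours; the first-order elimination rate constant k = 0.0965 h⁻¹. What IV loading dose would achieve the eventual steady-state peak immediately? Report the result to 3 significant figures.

Accumulation ratio R = 1 / (1 − e^(−kτ)) = 1 / (1 − e^(−0.09650×9.70)) = 1 / (1 − 0.3922) = 1.645
Loading dose = maintenance dose × R = 628 × 1.645 ≈ 1030 mg

1030 mg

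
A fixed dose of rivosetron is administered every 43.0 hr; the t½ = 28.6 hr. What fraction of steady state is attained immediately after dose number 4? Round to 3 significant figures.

k = ln 2 / 28.6 = 0.02424 hr⁻¹
f_n = 1 − e^(−nkτ) = 1 − e^(−4 × 0.02424 × 43.0) = 1 − e^(−4.169) = 1 − 0.01547 ≈ 0.985

0.985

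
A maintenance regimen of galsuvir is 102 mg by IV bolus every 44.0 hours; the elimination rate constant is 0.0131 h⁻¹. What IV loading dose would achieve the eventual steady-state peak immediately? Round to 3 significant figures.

233 mg

Accumulation ratio R = 1 / (1 − e^(−kτ)) = 1 / (1 − e^(−0.01310×44.0)) = 1 / (1 − 0.5619) = 2.283
Loading dose = maintenance dose × R = 102 × 2.283 ≈ 233 mg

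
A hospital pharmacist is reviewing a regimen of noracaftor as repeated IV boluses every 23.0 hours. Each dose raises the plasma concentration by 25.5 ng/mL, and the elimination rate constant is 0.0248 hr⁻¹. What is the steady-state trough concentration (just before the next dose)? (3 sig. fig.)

33.2 ng/mL

Fraction remaining after one interval: e^(−kτ) = e^(−0.02480 × 23.0) = 0.5653
R = 1 / (1 − 0.5653) = 2.300
Css,max = 25.5 × 2.300 = 58.66 ng/mL
Css,min = Css,max × e^(−kτ) = 58.66 × 0.5653 ≈ 33.2 ng/mL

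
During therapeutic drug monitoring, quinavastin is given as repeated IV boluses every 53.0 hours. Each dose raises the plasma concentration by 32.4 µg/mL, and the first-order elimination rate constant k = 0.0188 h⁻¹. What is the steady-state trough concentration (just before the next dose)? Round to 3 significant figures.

Fraction remaining after one interval: e^(−kτ) = e^(−0.01880 × 53.0) = 0.3692
R = 1 / (1 − 0.3692) = 1.585
Css,max = 32.4 × 1.585 = 51.36 µg/mL
Css,min = Css,max × e^(−kτ) = 51.36 × 0.3692 ≈ 19.0 µg/mL

19.0 µg/mL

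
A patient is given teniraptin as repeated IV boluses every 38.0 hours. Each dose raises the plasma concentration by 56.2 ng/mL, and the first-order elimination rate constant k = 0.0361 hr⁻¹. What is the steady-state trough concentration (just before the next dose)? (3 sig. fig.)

19.1 ng/mL

Fraction remaining after one interval: e^(−kτ) = e^(−0.03610 × 38.0) = 0.2536
R = 1 / (1 − 0.2536) = 1.340
Css,max = 56.2 × 1.340 = 75.30 ng/mL
Css,min = Css,max × e^(−kτ) = 75.30 × 0.2536 ≈ 19.1 ng/mL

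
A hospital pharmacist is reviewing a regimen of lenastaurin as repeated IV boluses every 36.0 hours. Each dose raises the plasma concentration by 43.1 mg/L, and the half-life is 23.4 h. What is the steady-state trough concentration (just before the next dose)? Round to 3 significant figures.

22.6 mg/L

k = ln 2 / 23.4 = 0.02962 h⁻¹
Fraction remaining after one interval: e^(−kτ) = e^(−0.02962 × 36.0) = 0.3443
R = 1 / (1 − 0.3443) = 1.525
Css,max = 43.1 × 1.525 = 65.73 mg/L
Css,min = Css,max × e^(−kτ) = 65.73 × 0.3443 ≈ 22.6 mg/L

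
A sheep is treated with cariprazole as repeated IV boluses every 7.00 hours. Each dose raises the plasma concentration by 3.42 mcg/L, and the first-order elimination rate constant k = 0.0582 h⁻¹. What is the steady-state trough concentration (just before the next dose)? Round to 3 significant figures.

Fraction remaining after one interval: e^(−kτ) = e^(−0.05820 × 7.00) = 0.6654
R = 1 / (1 − 0.6654) = 2.988
Css,max = 3.42 × 2.988 = 10.22 mcg/L
Css,min = Css,max × e^(−kτ) = 10.22 × 0.6654 ≈ 6.80 mcg/L

6.80 mcg/L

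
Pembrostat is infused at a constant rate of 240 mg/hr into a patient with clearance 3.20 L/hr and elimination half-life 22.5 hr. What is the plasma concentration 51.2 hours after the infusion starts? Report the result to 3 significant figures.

59.5 mg/L

Css = rate / CL = 240 / 3.20 = 75.00 mg/L
k = ln 2 / 22.5 = 0.03081 hr⁻¹
C(t) = Css (1 − e^(−kt)) = 75.00 × (1 − e^(−1.577)) = 75.00 × 0.7935 ≈ 59.5 mg/L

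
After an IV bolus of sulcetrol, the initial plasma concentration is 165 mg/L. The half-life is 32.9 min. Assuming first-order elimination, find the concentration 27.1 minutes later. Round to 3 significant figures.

k = ln 2 / 32.9 = 0.02107 min⁻¹
27.1 min is 0.8237 half-lives, so C = 165 × (1/2)^0.8237 = 165 × 0.5650 ≈ 93.2 mg/L

93.2 mg/L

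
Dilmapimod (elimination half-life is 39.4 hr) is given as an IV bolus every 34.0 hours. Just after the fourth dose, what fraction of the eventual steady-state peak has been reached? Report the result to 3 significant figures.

k = ln 2 / 39.4 = 0.01759 hr⁻¹
f_n = 1 − e^(−nkτ) = 1 − e^(−4 × 0.01759 × 34.0) = 1 − e^(−2.393) = 1 − 0.09139 ≈ 0.909

0.909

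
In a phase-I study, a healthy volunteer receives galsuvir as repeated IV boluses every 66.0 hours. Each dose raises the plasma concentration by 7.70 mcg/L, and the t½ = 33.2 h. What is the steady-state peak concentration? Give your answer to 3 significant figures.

k = ln 2 / 33.2 = 0.02088 h⁻¹
Fraction remaining after one interval: e^(−kτ) = e^(−0.02088 × 66.0) = 0.2521
R = 1 / (1 − 0.2521) = 1.337
Css,max = 7.70 × 1.337 ≈ 10.3 mcg/L

10.3 mcg/L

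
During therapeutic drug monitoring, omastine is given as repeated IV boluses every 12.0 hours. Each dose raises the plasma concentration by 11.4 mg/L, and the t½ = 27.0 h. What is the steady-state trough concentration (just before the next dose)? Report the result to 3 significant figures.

31.6 mg/L

k = ln 2 / 27.0 = 0.02567 h⁻¹
Fraction remaining after one interval: e^(−kτ) = e^(−0.02567 × 12.0) = 0.7349
R = 1 / (1 − 0.7349) = 3.772
Css,max = 11.4 × 3.772 = 43.00 mg/L
Css,min = Css,max × e^(−kτ) = 43.00 × 0.7349 ≈ 31.6 mg/L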